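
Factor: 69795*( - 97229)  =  -3^3*5^1*11^2*47^1*8839^1 = - 6786098055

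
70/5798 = 35/2899 = 0.01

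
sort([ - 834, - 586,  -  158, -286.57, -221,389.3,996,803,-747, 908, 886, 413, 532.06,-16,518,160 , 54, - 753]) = [-834, - 753, - 747, - 586, - 286.57, - 221, - 158, - 16,54, 160,389.3,413,518,532.06,  803,886,908,  996]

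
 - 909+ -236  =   - 1145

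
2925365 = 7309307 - 4383942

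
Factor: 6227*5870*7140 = 260984778600=2^3*3^1*5^2*7^1*13^1*17^1*479^1*587^1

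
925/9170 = 185/1834 = 0.10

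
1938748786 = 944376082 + 994372704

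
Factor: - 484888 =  - 2^3*60611^1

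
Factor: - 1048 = -2^3*131^1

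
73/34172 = 73/34172 =0.00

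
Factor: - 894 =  - 2^1*3^1*149^1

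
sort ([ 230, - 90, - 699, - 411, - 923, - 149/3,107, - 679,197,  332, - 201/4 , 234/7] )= [ - 923, - 699,- 679,-411, - 90, - 201/4,  -  149/3,234/7,  107 , 197,230,332 ] 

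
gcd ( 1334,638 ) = 58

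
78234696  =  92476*846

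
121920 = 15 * 8128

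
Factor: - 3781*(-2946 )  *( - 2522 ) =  -2^2*3^1*13^1* 19^1*97^1*199^1*491^1 = - 28092119172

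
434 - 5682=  - 5248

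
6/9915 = 2/3305 = 0.00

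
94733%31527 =152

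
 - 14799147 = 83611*( - 177) 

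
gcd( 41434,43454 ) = 2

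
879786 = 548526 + 331260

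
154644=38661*4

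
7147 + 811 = 7958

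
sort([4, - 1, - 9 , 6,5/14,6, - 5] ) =[ - 9 , - 5,-1,5/14, 4 , 6,6]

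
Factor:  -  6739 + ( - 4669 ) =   -  11408 = -  2^4*23^1 * 31^1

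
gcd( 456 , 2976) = 24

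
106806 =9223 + 97583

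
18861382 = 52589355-33727973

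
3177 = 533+2644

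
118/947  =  118/947 =0.12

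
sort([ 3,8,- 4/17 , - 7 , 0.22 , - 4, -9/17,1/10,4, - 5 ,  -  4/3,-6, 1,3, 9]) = [-7, - 6, - 5, - 4, - 4/3 , - 9/17 , -4/17, 1/10, 0.22, 1,3,3, 4,8, 9 ] 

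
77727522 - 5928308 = 71799214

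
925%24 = 13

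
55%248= 55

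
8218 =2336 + 5882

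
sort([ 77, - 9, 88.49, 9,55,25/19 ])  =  [ - 9,25/19,  9, 55,77,88.49] 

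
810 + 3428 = 4238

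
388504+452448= 840952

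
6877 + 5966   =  12843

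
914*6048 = 5527872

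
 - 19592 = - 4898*4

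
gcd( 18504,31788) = 36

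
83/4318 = 83/4318 = 0.02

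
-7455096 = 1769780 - 9224876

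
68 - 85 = - 17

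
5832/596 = 9 + 117/149 = 9.79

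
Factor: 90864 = 2^4*3^2 * 631^1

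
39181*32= 1253792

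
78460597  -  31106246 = 47354351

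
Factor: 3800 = 2^3*5^2*19^1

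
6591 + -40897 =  - 34306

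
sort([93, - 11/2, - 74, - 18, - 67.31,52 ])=[ - 74, - 67.31,-18, - 11/2 , 52,93] 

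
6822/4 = 1705 + 1/2 = 1705.50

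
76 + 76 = 152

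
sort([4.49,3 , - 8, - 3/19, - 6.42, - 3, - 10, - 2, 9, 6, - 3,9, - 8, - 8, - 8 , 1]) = [ - 10,-8,-8, - 8, - 8, -6.42, - 3, - 3, - 2, - 3/19,1,3, 4.49, 6,9,9]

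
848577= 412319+436258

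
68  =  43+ 25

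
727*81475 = 59232325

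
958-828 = 130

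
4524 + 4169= 8693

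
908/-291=- 908/291 = - 3.12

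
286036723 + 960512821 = 1246549544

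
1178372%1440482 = 1178372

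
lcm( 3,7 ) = 21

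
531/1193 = 531/1193= 0.45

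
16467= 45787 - 29320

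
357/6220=357/6220 =0.06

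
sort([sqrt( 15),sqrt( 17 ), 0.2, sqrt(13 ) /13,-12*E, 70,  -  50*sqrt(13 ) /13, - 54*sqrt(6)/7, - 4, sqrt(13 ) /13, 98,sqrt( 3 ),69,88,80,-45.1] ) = [ - 45.1,-12*E, - 54*sqrt(6) /7, - 50*sqrt(13) /13,  -  4, 0.2,sqrt(13)/13,sqrt( 13)/13,sqrt(3),sqrt(15), sqrt( 17), 69, 70, 80, 88,  98 ]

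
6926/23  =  301  +  3/23=301.13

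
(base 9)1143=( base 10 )849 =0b1101010001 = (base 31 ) RC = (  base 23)1DL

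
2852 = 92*31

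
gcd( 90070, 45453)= 1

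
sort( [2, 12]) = [ 2,12] 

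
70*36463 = 2552410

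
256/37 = 256/37 = 6.92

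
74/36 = 37/18 = 2.06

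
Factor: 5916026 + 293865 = 6209891 =73^1 *257^1*331^1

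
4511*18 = 81198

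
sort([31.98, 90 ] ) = [31.98,90] 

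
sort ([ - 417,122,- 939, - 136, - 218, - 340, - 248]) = [ - 939, -417,  -  340, - 248, - 218, - 136, 122] 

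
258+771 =1029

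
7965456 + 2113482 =10078938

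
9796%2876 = 1168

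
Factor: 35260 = 2^2 * 5^1*41^1*43^1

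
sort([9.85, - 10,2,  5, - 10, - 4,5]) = [-10, - 10, - 4, 2,5, 5,9.85 ]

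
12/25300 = 3/6325 = 0.00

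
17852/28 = 4463/7 = 637.57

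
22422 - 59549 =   -  37127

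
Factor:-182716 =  - 2^2*17^1*2687^1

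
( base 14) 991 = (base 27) 2g1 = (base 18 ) 5F1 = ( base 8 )3543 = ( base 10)1891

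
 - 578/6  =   - 97 + 2/3 = - 96.33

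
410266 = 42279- - 367987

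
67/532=67/532 = 0.13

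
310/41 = 7 + 23/41  =  7.56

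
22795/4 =5698 + 3/4 = 5698.75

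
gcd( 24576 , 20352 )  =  384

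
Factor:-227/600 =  - 2^( - 3)*3^( - 1 )*5^(-2 ) * 227^1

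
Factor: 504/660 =42/55 = 2^1*3^1*5^( - 1)*7^1*11^( - 1 ) 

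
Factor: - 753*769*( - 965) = 3^1*5^1*193^1*251^1 *769^1 = 558790005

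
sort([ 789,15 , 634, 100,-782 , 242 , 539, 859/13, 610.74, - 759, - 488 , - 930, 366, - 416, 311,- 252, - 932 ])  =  [ -932, - 930, - 782, - 759,- 488, - 416, -252, 15,859/13,100 , 242,311,366, 539,610.74,634,  789]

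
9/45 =1/5 = 0.20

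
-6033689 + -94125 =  - 6127814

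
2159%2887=2159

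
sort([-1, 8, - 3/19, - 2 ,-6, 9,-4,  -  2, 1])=[ - 6, - 4, - 2,  -  2,-1,-3/19, 1,  8 , 9]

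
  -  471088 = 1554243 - 2025331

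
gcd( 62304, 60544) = 352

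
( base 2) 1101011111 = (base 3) 1011222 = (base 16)35F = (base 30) SN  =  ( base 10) 863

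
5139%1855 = 1429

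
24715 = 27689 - 2974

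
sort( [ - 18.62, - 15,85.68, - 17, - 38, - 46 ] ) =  [ - 46 , - 38, - 18.62, - 17, - 15 , 85.68 ] 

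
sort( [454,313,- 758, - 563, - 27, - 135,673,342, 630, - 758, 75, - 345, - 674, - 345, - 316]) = [ - 758, - 758, - 674,  -  563 , - 345,- 345, - 316,-135, - 27, 75  ,  313,  342, 454, 630, 673]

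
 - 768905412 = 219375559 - 988280971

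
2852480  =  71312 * 40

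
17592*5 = 87960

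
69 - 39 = 30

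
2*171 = 342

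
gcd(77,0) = 77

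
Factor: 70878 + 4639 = 75517=13^1 * 37^1 * 157^1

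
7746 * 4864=37676544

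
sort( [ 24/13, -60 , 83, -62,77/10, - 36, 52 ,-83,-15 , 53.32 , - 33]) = [ - 83, - 62, -60 , - 36 , -33,  -  15,24/13,77/10, 52, 53.32,  83]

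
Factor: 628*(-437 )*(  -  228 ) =62571408= 2^4*3^1*19^2*23^1*157^1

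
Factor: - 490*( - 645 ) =2^1* 3^1*5^2 * 7^2 * 43^1 = 316050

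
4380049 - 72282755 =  - 67902706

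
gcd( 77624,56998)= 2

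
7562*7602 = 57486324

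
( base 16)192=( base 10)402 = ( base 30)dc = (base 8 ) 622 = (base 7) 1113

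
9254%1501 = 248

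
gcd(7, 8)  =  1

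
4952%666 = 290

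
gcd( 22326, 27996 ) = 6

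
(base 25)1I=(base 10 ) 43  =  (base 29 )1E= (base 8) 53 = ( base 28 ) 1f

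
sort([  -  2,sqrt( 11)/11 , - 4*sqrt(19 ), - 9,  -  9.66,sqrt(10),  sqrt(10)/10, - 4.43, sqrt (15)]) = [ - 4*sqrt(19), - 9.66, - 9, - 4.43, - 2,sqrt(11)/11,  sqrt(10 ) /10, sqrt(10) , sqrt( 15) ]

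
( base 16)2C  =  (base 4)230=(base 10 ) 44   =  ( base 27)1H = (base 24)1k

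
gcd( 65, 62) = 1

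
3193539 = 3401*939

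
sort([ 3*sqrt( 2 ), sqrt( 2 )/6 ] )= [ sqrt (2 )/6, 3*sqrt( 2)]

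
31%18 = 13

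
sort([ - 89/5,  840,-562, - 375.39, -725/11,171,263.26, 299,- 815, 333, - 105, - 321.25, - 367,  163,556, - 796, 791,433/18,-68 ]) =[ - 815,-796, - 562, - 375.39,-367,-321.25 , - 105,  -  68, - 725/11,  -  89/5,433/18,163,171, 263.26 , 299,333,  556,791,840 ] 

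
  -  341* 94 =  - 32054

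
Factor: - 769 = - 769^1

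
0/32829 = 0 =0.00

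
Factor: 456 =2^3*3^1 * 19^1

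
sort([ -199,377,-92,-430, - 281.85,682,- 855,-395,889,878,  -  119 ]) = [ - 855, - 430 ,-395, - 281.85,-199,-119, - 92,377,682,  878, 889] 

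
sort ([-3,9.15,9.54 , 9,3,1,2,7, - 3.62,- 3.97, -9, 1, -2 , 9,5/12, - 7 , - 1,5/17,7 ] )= [-9 , - 7,- 3.97, - 3.62, - 3, - 2, -1,5/17 , 5/12, 1,1,2,3,  7,7,  9,  9, 9.15,9.54]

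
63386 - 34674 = 28712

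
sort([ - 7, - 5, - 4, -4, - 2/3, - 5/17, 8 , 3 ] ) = [ - 7,-5 , - 4 , - 4 , - 2/3, - 5/17, 3,8 ]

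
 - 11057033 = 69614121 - 80671154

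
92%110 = 92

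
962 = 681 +281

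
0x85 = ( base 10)133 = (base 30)4d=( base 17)7e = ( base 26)53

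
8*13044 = 104352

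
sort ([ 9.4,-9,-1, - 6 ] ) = [ - 9,-6,-1,  9.4] 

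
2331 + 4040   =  6371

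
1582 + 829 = 2411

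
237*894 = 211878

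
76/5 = 15+1/5 = 15.20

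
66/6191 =66/6191 = 0.01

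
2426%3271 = 2426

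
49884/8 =12471/2=6235.50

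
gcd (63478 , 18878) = 2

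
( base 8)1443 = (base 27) 12k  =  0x323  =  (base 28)10J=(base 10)803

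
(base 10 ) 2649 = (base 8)5131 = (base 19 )768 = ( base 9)3563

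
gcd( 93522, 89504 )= 2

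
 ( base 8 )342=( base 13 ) 145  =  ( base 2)11100010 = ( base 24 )9A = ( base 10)226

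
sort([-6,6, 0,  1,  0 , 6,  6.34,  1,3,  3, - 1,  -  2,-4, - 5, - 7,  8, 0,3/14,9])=[ - 7 ,-6, - 5,-4,-2,-1, 0 , 0,0, 3/14,1,1, 3, 3,6,  6,6.34,  8,  9 ]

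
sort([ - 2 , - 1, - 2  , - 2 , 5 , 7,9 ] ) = [  -  2, - 2, - 2 , - 1 , 5, 7, 9]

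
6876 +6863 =13739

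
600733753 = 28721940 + 572011813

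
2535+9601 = 12136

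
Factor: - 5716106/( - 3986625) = 2^1*3^( - 1)*5^(-3 ) * 11^1*10631^(- 1)*259823^1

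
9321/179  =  9321/179 = 52.07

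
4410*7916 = 34909560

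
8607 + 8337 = 16944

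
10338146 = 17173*602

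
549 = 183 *3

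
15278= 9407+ 5871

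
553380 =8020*69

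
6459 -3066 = 3393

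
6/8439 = 2/2813 = 0.00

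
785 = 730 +55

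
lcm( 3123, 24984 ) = 24984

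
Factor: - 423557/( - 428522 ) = 2^(- 1)*167^ ( - 1 )*1283^(-1 )*423557^1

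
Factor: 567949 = 567949^1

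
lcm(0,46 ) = 0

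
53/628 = 53/628 = 0.08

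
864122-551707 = 312415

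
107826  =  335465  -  227639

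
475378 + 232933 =708311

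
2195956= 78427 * 28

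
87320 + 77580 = 164900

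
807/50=16 + 7/50 = 16.14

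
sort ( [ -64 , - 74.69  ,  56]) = [ - 74.69, - 64, 56]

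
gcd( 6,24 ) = 6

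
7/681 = 7/681  =  0.01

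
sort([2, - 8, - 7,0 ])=[ - 8, - 7, 0,2 ] 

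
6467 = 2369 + 4098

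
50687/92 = 550 + 87/92 = 550.95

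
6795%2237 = 84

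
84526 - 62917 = 21609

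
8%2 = 0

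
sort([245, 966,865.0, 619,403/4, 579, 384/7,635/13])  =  [ 635/13,384/7,403/4,  245,579,619 , 865.0, 966] 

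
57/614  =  57/614 = 0.09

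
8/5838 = 4/2919 = 0.00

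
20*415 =8300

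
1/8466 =1/8466 = 0.00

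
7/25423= 7/25423 =0.00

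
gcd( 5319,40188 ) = 591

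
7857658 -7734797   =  122861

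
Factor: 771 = 3^1*257^1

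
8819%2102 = 411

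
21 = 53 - 32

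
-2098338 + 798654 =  - 1299684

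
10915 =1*10915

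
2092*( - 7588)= - 15874096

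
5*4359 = 21795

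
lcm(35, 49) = 245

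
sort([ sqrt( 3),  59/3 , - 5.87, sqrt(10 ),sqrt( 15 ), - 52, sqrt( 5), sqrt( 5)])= [ - 52, - 5.87, sqrt( 3),sqrt(5),sqrt(5), sqrt(10 ),sqrt(15 ) , 59/3]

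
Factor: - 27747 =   -  3^2 * 3083^1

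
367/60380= 367/60380 = 0.01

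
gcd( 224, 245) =7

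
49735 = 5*9947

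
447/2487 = 149/829 = 0.18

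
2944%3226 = 2944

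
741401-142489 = 598912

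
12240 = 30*408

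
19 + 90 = 109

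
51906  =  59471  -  7565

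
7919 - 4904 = 3015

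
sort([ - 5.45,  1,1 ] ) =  [ - 5.45,1,  1] 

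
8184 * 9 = 73656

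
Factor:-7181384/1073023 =-2^3*17^( - 1)*71^(-1)*127^( - 1)*128239^1 = - 1025912/153289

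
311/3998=311/3998=0.08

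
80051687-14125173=65926514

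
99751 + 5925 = 105676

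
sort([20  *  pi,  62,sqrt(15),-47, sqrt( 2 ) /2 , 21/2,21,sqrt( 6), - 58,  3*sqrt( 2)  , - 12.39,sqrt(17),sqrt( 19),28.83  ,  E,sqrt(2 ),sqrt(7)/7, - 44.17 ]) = [-58, - 47, - 44.17, - 12.39,  sqrt( 7)/7 , sqrt( 2 )/2,  sqrt( 2),sqrt( 6 ), E, sqrt( 15),sqrt( 17 ), 3*sqrt( 2 ) , sqrt(19 ) , 21/2,21  ,  28.83 , 62, 20*pi ]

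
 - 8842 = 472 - 9314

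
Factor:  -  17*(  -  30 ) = 510 = 2^1*3^1*5^1* 17^1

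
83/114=83/114=0.73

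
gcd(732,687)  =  3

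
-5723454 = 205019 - 5928473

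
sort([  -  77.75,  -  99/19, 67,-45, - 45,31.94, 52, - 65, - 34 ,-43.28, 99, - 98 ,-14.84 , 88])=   [ - 98 , - 77.75, - 65, - 45, - 45 , - 43.28, - 34, - 14.84, - 99/19,31.94,52,  67, 88,  99] 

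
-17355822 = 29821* ( - 582)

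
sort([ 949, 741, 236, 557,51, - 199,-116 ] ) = [ - 199, - 116, 51,236,  557,  741, 949]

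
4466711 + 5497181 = 9963892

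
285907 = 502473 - 216566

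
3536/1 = 3536  =  3536.00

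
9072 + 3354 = 12426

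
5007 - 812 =4195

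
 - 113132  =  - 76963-36169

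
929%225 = 29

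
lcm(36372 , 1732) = 36372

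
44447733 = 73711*603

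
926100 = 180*5145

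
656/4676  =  164/1169 = 0.14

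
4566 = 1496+3070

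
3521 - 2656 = 865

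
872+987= 1859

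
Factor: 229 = 229^1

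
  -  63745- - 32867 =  - 30878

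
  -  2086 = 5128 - 7214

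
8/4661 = 8/4661= 0.00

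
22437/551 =40  +  397/551 = 40.72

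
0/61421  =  0 = 0.00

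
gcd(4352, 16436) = 4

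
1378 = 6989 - 5611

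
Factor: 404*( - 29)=- 11716 = - 2^2*29^1 * 101^1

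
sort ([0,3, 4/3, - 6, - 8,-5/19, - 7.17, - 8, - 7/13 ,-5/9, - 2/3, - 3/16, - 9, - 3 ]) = [ -9, - 8, - 8, - 7.17, - 6, - 3, - 2/3, -5/9, - 7/13, - 5/19 ,- 3/16, 0, 4/3,3]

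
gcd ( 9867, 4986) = 3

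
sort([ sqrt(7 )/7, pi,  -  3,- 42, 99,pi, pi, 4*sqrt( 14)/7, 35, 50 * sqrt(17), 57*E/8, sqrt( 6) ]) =[ - 42,-3,sqrt( 7)/7, 4*sqrt( 14 ) /7, sqrt( 6) , pi,pi, pi,  57*E/8, 35, 99, 50*sqrt( 17) ]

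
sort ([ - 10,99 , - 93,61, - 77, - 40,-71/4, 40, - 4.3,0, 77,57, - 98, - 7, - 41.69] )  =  [ - 98, - 93, -77, - 41.69, -40,  -  71/4, - 10  , - 7,  -  4.3, 0, 40,57,61,77,99 ] 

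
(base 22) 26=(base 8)62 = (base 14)38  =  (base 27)1N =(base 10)50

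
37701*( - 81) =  - 3053781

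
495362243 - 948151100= - 452788857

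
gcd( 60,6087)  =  3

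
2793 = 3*931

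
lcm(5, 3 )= 15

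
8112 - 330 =7782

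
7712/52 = 1928/13 = 148.31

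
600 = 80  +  520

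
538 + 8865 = 9403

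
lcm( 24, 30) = 120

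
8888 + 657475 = 666363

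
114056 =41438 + 72618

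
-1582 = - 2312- - 730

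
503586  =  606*831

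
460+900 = 1360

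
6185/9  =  687 + 2/9 =687.22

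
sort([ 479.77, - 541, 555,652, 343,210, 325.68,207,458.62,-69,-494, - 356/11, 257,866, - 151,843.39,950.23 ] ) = [-541, - 494,-151,-69,- 356/11 , 207,210,257, 325.68, 343,458.62,479.77, 555, 652, 843.39, 866, 950.23]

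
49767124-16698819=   33068305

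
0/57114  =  0 = 0.00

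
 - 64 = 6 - 70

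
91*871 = 79261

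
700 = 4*175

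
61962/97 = 638  +  76/97 = 638.78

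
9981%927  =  711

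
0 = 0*3341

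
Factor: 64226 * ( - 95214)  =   -6115214364 = - 2^2*3^1*7^1*17^1 * 1889^1*2267^1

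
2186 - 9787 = -7601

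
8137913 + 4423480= 12561393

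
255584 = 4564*56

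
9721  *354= 3441234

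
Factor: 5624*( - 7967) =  - 2^3*19^1*31^1*37^1*257^1 = - 44806408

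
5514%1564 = 822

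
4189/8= 523 + 5/8=523.62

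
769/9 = 769/9 = 85.44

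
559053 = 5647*99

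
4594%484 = 238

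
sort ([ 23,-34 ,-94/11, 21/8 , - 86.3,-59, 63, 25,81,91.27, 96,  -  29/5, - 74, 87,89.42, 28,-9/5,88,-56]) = [-86.3,-74,-59, - 56, - 34, - 94/11, - 29/5, - 9/5, 21/8,23, 25,28, 63, 81,87, 88, 89.42, 91.27, 96]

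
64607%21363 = 518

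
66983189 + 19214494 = 86197683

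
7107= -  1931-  - 9038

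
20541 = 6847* 3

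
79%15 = 4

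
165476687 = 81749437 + 83727250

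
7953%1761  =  909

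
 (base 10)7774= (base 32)7iu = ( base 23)EG0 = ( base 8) 17136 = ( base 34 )6OM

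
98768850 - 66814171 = 31954679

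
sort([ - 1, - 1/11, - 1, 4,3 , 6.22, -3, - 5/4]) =[ - 3, - 5/4, - 1, - 1,-1/11, 3,4,6.22]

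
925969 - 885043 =40926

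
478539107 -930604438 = - 452065331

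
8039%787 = 169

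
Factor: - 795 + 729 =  - 2^1*3^1*11^1 = -66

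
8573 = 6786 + 1787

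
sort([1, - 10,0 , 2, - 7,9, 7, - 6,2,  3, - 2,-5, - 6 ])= [ - 10,  -  7, - 6 ,- 6, - 5, - 2,0,1,2,2, 3,7, 9 ] 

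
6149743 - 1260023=4889720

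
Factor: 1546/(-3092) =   -  2^( - 1 ) = -1/2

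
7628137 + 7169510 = 14797647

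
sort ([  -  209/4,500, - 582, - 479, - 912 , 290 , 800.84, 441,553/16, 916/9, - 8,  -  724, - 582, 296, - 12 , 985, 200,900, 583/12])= [ - 912, - 724, - 582, -582, -479, - 209/4, - 12, - 8, 553/16 , 583/12, 916/9,200,290, 296, 441, 500,  800.84, 900, 985] 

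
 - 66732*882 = - 58857624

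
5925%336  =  213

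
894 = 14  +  880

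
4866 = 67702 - 62836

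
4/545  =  4/545 = 0.01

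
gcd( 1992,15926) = 2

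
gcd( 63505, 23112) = 1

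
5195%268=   103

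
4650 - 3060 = 1590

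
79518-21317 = 58201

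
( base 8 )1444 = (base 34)nm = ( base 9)1083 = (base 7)2226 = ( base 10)804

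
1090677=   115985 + 974692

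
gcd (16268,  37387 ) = 49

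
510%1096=510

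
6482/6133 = 1 + 349/6133=1.06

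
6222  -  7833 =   -  1611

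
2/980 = 1/490  =  0.00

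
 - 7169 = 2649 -9818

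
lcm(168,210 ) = 840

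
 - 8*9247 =-73976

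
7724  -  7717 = 7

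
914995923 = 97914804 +817081119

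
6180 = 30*206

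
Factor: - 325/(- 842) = 2^( - 1)*5^2 * 13^1*421^( - 1)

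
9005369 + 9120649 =18126018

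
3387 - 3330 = 57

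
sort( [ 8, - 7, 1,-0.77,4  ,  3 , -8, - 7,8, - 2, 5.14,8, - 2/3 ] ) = [ -8, -7, - 7, - 2,  -  0.77,  -  2/3, 1,3, 4, 5.14, 8, 8, 8 ] 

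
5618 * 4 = 22472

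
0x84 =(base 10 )132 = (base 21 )66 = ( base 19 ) 6i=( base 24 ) 5c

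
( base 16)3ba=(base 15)439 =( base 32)tq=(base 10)954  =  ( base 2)1110111010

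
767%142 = 57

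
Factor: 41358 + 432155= 473513 = 473513^1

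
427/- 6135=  -1 + 5708/6135  =  -0.07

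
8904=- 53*( - 168 )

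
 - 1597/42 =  - 1597/42 = - 38.02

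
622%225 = 172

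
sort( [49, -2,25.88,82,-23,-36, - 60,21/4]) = [ -60,-36, - 23,-2 , 21/4 , 25.88, 49,82]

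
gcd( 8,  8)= 8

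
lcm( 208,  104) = 208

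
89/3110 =89/3110 = 0.03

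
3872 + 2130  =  6002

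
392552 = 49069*8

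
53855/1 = 53855 = 53855.00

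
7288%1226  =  1158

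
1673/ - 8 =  - 1673/8 =-209.12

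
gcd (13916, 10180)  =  4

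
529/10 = 52 + 9/10 = 52.90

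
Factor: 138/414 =1/3 = 3^( - 1) 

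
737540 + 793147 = 1530687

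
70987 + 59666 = 130653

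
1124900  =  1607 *700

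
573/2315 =573/2315 = 0.25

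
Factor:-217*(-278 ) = 60326  =  2^1*7^1*31^1*139^1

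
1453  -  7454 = -6001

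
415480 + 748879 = 1164359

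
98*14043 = 1376214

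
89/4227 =89/4227 = 0.02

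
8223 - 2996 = 5227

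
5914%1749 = 667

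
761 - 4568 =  - 3807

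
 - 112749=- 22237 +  - 90512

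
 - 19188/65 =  - 296+4/5 = - 295.20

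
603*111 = 66933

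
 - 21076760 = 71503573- 92580333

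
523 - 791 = - 268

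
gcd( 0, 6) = 6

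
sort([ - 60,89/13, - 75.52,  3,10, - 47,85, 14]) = [ - 75.52,-60, - 47, 3, 89/13, 10,14, 85]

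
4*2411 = 9644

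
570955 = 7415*77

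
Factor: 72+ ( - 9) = 3^2 * 7^1 = 63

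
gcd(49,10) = 1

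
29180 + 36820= 66000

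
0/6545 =0 = 0.00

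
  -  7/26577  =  -7/26577 = - 0.00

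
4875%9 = 6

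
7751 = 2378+5373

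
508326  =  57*8918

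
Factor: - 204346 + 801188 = 596842=   2^1*457^1*653^1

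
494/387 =494/387 = 1.28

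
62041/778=79  +  579/778 = 79.74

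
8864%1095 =104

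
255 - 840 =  - 585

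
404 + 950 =1354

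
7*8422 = 58954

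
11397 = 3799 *3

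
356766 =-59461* ( - 6 )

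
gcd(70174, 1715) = 1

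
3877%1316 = 1245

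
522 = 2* 261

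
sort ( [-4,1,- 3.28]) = [-4,- 3.28, 1]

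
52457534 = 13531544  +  38925990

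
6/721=6/721 = 0.01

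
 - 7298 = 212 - 7510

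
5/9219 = 5/9219 = 0.00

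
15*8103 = 121545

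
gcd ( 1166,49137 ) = 11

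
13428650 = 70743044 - 57314394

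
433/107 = 433/107 = 4.05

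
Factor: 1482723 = 3^2 * 11^1*17^1*881^1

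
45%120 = 45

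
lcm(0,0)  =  0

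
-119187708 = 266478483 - 385666191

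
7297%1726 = 393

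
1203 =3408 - 2205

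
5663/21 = 269 + 2/3 = 269.67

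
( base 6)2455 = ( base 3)211122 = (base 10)611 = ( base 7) 1532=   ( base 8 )1143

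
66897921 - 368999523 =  - 302101602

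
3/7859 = 3/7859 = 0.00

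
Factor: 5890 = 2^1 * 5^1*19^1  *31^1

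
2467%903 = 661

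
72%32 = 8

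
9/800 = 9/800 = 0.01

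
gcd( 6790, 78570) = 970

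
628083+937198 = 1565281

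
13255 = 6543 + 6712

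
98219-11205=87014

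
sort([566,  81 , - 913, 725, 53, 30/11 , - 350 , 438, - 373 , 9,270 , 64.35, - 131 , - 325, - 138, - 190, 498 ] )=[  -  913, - 373, - 350, - 325, - 190, - 138 , - 131,30/11, 9, 53, 64.35,81 , 270,438 , 498,  566,  725 ]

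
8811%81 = 63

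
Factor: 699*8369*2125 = 12431103375 = 3^1 * 5^3*17^1*233^1*8369^1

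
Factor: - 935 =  - 5^1*11^1 * 17^1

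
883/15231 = 883/15231=0.06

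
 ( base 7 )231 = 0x78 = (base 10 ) 120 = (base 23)55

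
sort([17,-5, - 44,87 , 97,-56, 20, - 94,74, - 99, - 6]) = [ - 99, -94, - 56, -44,- 6,-5,17,20,  74,87 , 97 ] 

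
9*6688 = 60192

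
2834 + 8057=10891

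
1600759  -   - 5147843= 6748602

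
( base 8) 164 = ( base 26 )4c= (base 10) 116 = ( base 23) 51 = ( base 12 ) 98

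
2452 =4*613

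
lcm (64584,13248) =516672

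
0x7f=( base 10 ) 127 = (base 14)91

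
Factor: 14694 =2^1*3^1*31^1*79^1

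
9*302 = 2718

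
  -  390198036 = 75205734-465403770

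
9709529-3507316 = 6202213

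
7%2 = 1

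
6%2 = 0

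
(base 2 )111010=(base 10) 58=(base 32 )1q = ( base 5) 213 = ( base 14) 42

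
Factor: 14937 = 3^1*13^1*383^1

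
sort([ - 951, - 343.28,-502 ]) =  [ - 951,-502, - 343.28]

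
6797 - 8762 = -1965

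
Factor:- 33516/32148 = -49/47 = - 7^2 * 47^ (-1)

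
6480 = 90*72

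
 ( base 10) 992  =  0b1111100000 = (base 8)1740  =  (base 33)U2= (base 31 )110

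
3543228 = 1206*2938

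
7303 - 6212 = 1091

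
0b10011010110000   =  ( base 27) dfm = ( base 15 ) 2e04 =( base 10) 9904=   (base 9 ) 14524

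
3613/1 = 3613= 3613.00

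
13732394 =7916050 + 5816344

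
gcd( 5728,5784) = 8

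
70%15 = 10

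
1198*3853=4615894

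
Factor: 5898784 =2^5*184337^1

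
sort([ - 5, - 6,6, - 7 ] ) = [  -  7, - 6, - 5,6 ] 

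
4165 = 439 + 3726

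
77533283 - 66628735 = 10904548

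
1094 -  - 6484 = 7578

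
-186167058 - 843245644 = - 1029412702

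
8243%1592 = 283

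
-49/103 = - 49/103 = - 0.48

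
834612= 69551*12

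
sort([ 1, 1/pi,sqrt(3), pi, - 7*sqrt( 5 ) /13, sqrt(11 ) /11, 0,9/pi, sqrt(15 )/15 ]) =[-7*sqrt(5 ) /13,0, sqrt(15 ) /15,sqrt(11) /11 , 1/pi,1,sqrt(3),9/pi, pi]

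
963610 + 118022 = 1081632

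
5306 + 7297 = 12603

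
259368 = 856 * 303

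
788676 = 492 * 1603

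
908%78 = 50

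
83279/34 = 83279/34 = 2449.38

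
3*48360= 145080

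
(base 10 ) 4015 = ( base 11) 3020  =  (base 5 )112030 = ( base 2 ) 111110101111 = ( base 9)5451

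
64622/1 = 64622  =  64622.00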